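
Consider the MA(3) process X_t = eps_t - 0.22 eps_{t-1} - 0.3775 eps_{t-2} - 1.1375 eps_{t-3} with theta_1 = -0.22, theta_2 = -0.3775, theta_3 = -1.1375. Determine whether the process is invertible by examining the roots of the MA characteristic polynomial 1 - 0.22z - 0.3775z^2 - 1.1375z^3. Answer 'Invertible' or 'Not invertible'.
\text{Not invertible}

The MA(q) characteristic polynomial is P(z) = 1 - 0.22z - 0.3775z^2 - 1.1375z^3.
Invertibility requires all roots to lie outside the unit circle, i.e. |z| > 1 for every root.
Degree 3: look for a simple real root z0 first, then factor out (1 - z/z0) and solve the remaining quadratic.
Testing z0 = 0.8: P(0.8) = 1 + (-0.22)(0.8) + (-0.3775)(0.8)^2 + (-1.1375)(0.8)^3
  = 1 + (-0.176) + (-0.2416) + (-0.5824) = 0.  So z_0 = 0.8 is a root, |z_0| = 0.8.
Divide out the factor (1 - 1.25 z) = (1 - z/z0) (since 1/z0 = 1.25):
  P(z) = (1 - 1.25 z)(1 + (1.03) z + (0.91) z^2)
  [check: z-coef 1.03 - (1.25) = -0.22; z^2-coef 0.91 - (1.25)(1.03) = -0.3775; z^3-coef -(1.25)(0.91) = -1.1375.]
Remaining roots from the quadratic factor 1 + (1.03) z + (0.91) z^2:
  Set 1 + (1.03) z + (0.91) z^2 = 0, i.e. a z^2 + b z + c = 0 with a = 0.91, b = 1.03, c = 1.
  Discriminant D = b^2 - 4ac = (1.03)^2 - 4*(0.91)*1 = 1.0609 - (3.64) = -2.5791.
  D < 0, so the roots are the complex-conjugate pair z = (-b +/- i sqrt(-D)) / (2a) = -0.5659 +/- 0.8824i.
  For a conjugate pair |z|^2 = z * conj(z) = (product of roots) = c/a = 1/(0.91) = 1.098901, so |z| = sqrt(1.098901) = 1.0483 for both roots.
Moduli of all roots: 0.8000, 1.0483, 1.0483.
All moduli strictly greater than 1? No.
Verdict: Not invertible.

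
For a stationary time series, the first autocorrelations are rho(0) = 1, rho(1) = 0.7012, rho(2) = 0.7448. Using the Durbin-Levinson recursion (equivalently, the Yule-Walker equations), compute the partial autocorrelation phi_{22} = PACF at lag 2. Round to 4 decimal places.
\phi_{22} = 0.4980

The PACF at lag k is phi_{kk}, the last component of the solution
to the Yule-Walker system G_k phi = r_k where
  (G_k)_{ij} = rho(|i - j|), (r_k)_i = rho(i), i,j = 1..k.
Equivalently, Durbin-Levinson gives phi_{kk} iteratively:
  phi_{11} = rho(1)
  phi_{kk} = [rho(k) - sum_{j=1..k-1} phi_{k-1,j} rho(k-j)]
            / [1 - sum_{j=1..k-1} phi_{k-1,j} rho(j)],
  phi_{k,j} = phi_{k-1,j} - phi_{kk} phi_{k-1,k-j},  j = 1..k-1.
Step k = 1:
  phi_11 = rho(1) = 0.7012.
Step k = 2:
  phi_22 = [rho(2) - phi_11 rho(1)] / [1 - phi_11 rho(1)] = [0.7448 - (0.7012)(0.7012)] / [1 - (0.7012)(0.7012)]
         = 0.25311856 / 0.50831856 = 0.498.
Therefore phi_{22} = 0.4980.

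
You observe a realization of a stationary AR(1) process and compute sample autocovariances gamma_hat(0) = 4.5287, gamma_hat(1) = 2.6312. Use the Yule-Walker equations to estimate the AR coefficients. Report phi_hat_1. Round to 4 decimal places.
\hat\phi_{1} = 0.5810

The Yule-Walker equations for an AR(p) process read, in matrix form,
  Gamma_p phi = r_p,   with   (Gamma_p)_{ij} = gamma(|i - j|),
                       (r_p)_i = gamma(i),   i,j = 1..p.
Substitute the sample gammas (Toeplitz matrix and right-hand side of size 1):
  Gamma_p = [[4.5287]]
  r_p     = [2.6312]
With p = 1 this is the single equation gamma(0) phi_1 = gamma(1):
  phi_hat_1 = gamma(1) / gamma(0) = 2.6312 / 4.5287 = 0.5810.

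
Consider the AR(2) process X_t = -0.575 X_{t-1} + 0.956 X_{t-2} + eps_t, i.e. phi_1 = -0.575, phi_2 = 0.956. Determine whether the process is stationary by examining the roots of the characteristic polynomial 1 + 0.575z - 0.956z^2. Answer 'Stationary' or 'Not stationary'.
\text{Not stationary}

The AR(p) characteristic polynomial is P(z) = 1 + 0.575z - 0.956z^2.
Stationarity requires all roots to lie outside the unit circle, i.e. |z| > 1 for every root.
Set 1 + (0.575) z + (-0.956) z^2 = 0, i.e. a z^2 + b z + c = 0 with a = -0.956, b = 0.575, c = 1.
Discriminant D = b^2 - 4ac = (0.575)^2 - 4*(-0.956)*1 = 0.330625 - (-3.824) = 4.154625.
D >= 0, so the roots are real: z = (-b +/- sqrt(D)) / (2a) = (-0.575 +/- 2.03829) / (-1.912).
  z_1 = (-0.575 + 2.03829) / (-1.912) = -0.7653,   |z_1| = 0.7653.
  z_2 = (-0.575 - 2.03829) / (-1.912) = 1.3668,   |z_2| = 1.3668.
Moduli of all roots: 0.7653, 1.3668.
All moduli strictly greater than 1? No.
Verdict: Not stationary.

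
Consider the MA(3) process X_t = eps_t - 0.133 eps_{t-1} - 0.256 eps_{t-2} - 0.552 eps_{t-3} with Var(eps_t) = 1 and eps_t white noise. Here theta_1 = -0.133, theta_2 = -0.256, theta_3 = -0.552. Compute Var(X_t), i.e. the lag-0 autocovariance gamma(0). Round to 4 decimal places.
\gamma(0) = 1.3879

For an MA(q) process X_t = eps_t + sum_i theta_i eps_{t-i} with
Var(eps_t) = sigma^2, the variance is
  gamma(0) = sigma^2 * (1 + sum_i theta_i^2).
  sum_i theta_i^2 = (-0.133)^2 + (-0.256)^2 + (-0.552)^2 = 0.017689 + 0.065536 + 0.304704 = 0.387929.
  gamma(0) = 1 * (1 + 0.387929) = 1 * 1.387929 = 1.387929, which rounds to 1.3879.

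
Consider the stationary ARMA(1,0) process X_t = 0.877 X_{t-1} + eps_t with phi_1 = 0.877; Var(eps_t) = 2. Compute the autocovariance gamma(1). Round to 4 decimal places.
\gamma(1) = 7.5973

Multiply the model equation by X_{t-k} and take expectations. With theta_0 = psi_0 = 1 and psi_j the MA(infinity) weights, this gives
  gamma(k) - sum_i phi_i gamma(k-i) = c_k,
  c_k = sigma^2 * sum_{j=k..q} theta_j psi_{j-k}   (c_k = 0 for k > q),
using gamma(-m) = gamma(m).
Pure AR (q = 0): c_0 = sigma^2 = 2, c_k = 0 for k >= 1.
Equations for k = 0 and k = 1 (AR order 1):
  gamma(0) = phi_1 gamma(1) + c_0
  gamma(1) = phi_1 gamma(0) + c_1
Substituting the second into the first: gamma(0) (1 - phi_1^2) = c_0 + phi_1 c_1, so
  gamma(0) = c_0 / (1 - phi_1^2) = 2 / (1 - (0.877)^2) = 2 / 0.230871 = 8.662846.
  gamma(1) = phi_1 gamma(0) = (0.877)(8.662846) = 7.597316.
Therefore gamma(1) = 7.5973 (to 4 decimal places).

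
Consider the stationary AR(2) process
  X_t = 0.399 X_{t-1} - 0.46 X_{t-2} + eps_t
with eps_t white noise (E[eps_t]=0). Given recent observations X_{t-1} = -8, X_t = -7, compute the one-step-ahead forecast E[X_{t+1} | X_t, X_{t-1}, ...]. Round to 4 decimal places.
E[X_{t+1} \mid \mathcal F_t] = 0.8870

For an AR(p) model X_t = c + sum_i phi_i X_{t-i} + eps_t, the
one-step-ahead conditional mean is
  E[X_{t+1} | X_t, ...] = c + sum_i phi_i X_{t+1-i}.
Substitute known values:
  E[X_{t+1} | ...] = (0.399) * (-7) + (-0.46) * (-8)
                   = 0.8870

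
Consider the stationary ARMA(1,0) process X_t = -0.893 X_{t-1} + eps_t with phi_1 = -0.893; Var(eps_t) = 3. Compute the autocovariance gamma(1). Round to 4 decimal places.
\gamma(1) = -13.2263

Multiply the model equation by X_{t-k} and take expectations. With theta_0 = psi_0 = 1 and psi_j the MA(infinity) weights, this gives
  gamma(k) - sum_i phi_i gamma(k-i) = c_k,
  c_k = sigma^2 * sum_{j=k..q} theta_j psi_{j-k}   (c_k = 0 for k > q),
using gamma(-m) = gamma(m).
Pure AR (q = 0): c_0 = sigma^2 = 3, c_k = 0 for k >= 1.
Equations for k = 0 and k = 1 (AR order 1):
  gamma(0) = phi_1 gamma(1) + c_0
  gamma(1) = phi_1 gamma(0) + c_1
Substituting the second into the first: gamma(0) (1 - phi_1^2) = c_0 + phi_1 c_1, so
  gamma(0) = c_0 / (1 - phi_1^2) = 3 / (1 - (-0.893)^2) = 3 / 0.202551 = 14.811085.
  gamma(1) = phi_1 gamma(0) = (-0.893)(14.811085) = -13.226299.
Therefore gamma(1) = -13.2263 (to 4 decimal places).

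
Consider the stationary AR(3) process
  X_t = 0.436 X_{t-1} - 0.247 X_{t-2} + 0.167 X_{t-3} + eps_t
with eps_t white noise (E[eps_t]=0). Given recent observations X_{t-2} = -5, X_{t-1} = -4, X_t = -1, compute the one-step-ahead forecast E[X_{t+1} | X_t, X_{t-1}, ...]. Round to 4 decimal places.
E[X_{t+1} \mid \mathcal F_t] = -0.2830

For an AR(p) model X_t = c + sum_i phi_i X_{t-i} + eps_t, the
one-step-ahead conditional mean is
  E[X_{t+1} | X_t, ...] = c + sum_i phi_i X_{t+1-i}.
Substitute known values:
  E[X_{t+1} | ...] = (0.436) * (-1) + (-0.247) * (-4) + (0.167) * (-5)
                   = -0.2830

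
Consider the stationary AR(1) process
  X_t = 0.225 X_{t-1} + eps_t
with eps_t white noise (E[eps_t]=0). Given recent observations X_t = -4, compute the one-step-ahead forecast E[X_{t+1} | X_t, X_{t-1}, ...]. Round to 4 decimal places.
E[X_{t+1} \mid \mathcal F_t] = -0.9000

For an AR(p) model X_t = c + sum_i phi_i X_{t-i} + eps_t, the
one-step-ahead conditional mean is
  E[X_{t+1} | X_t, ...] = c + sum_i phi_i X_{t+1-i}.
Substitute known values:
  E[X_{t+1} | ...] = (0.225) * (-4)
                   = -0.9000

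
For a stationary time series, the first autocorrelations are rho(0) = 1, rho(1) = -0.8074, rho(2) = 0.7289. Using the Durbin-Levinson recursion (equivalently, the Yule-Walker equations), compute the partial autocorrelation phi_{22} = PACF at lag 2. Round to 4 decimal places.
\phi_{22} = 0.2212

The PACF at lag k is phi_{kk}, the last component of the solution
to the Yule-Walker system G_k phi = r_k where
  (G_k)_{ij} = rho(|i - j|), (r_k)_i = rho(i), i,j = 1..k.
Equivalently, Durbin-Levinson gives phi_{kk} iteratively:
  phi_{11} = rho(1)
  phi_{kk} = [rho(k) - sum_{j=1..k-1} phi_{k-1,j} rho(k-j)]
            / [1 - sum_{j=1..k-1} phi_{k-1,j} rho(j)],
  phi_{k,j} = phi_{k-1,j} - phi_{kk} phi_{k-1,k-j},  j = 1..k-1.
Step k = 1:
  phi_11 = rho(1) = -0.8074.
Step k = 2:
  phi_22 = [rho(2) - phi_11 rho(1)] / [1 - phi_11 rho(1)] = [0.7289 - (-0.8074)(-0.8074)] / [1 - (-0.8074)(-0.8074)]
         = 0.07700524 / 0.34810524 = 0.2212.
Therefore phi_{22} = 0.2212.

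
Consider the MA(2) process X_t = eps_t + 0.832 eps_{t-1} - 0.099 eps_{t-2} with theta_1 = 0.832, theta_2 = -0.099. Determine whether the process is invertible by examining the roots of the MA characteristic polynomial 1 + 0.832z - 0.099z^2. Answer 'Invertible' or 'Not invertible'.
\text{Invertible}

The MA(q) characteristic polynomial is P(z) = 1 + 0.832z - 0.099z^2.
Invertibility requires all roots to lie outside the unit circle, i.e. |z| > 1 for every root.
Set 1 + (0.832) z + (-0.099) z^2 = 0, i.e. a z^2 + b z + c = 0 with a = -0.099, b = 0.832, c = 1.
Discriminant D = b^2 - 4ac = (0.832)^2 - 4*(-0.099)*1 = 0.692224 - (-0.396) = 1.088224.
D >= 0, so the roots are real: z = (-b +/- sqrt(D)) / (2a) = (-0.832 +/- 1.04318) / (-0.198).
  z_1 = (-0.832 + 1.04318) / (-0.198) = -1.0666,   |z_1| = 1.0666.
  z_2 = (-0.832 - 1.04318) / (-0.198) = 9.4706,   |z_2| = 9.4706.
Moduli of all roots: 1.0666, 9.4706.
All moduli strictly greater than 1? Yes.
Verdict: Invertible.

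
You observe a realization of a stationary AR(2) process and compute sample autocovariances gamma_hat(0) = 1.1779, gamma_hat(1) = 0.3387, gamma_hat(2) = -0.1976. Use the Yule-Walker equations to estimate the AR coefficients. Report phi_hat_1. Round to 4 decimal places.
\hat\phi_{1} = 0.3660

The Yule-Walker equations for an AR(p) process read, in matrix form,
  Gamma_p phi = r_p,   with   (Gamma_p)_{ij} = gamma(|i - j|),
                       (r_p)_i = gamma(i),   i,j = 1..p.
Substitute the sample gammas (Toeplitz matrix and right-hand side of size 2):
  Gamma_p = [[1.1779, 0.3387], [0.3387, 1.1779]]
  r_p     = [0.3387, -0.1976]
Written out:
  1.1779 phi_1 + 0.3387 phi_2 = 0.3387
  0.3387 phi_1 + 1.1779 phi_2 = -0.1976
Solve by Cramer's rule:
  det = gamma(0)^2 - gamma(1)^2 = (1.1779)^2 - (0.3387)^2 = 1.38744841 - 0.11471769 = 1.27273072
  phi_hat_1 = [gamma(1) gamma(0) - gamma(1) gamma(2)] / det = [(0.3387)(1.1779) - (0.3387)(-0.1976)] / 1.27273072 = 0.46588185 / 1.27273072 = 0.366
  phi_hat_2 = [gamma(0) gamma(2) - gamma(1)^2] / det = [(1.1779)(-0.1976) - (0.3387)^2] / 1.27273072 = -0.34747073 / 1.27273072 = -0.273
So phi_hat = [0.3660, -0.2730].
Therefore phi_hat_1 = 0.3660.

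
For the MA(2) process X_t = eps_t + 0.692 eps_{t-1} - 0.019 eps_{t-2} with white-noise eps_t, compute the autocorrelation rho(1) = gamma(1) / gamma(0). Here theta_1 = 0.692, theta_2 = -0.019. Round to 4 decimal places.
\rho(1) = 0.4589

For an MA(q) process with theta_0 = 1, the autocovariance is
  gamma(k) = sigma^2 * sum_{i=0..q-k} theta_i * theta_{i+k},
and rho(k) = gamma(k) / gamma(0). Sigma^2 cancels.
  numerator   = (1)*(0.692) + (0.692)*(-0.019) = 0.678852.
  denominator = (1)^2 + (0.692)^2 + (-0.019)^2 = 1.479225.
  rho(1) = 0.678852 / 1.479225 = 0.4589.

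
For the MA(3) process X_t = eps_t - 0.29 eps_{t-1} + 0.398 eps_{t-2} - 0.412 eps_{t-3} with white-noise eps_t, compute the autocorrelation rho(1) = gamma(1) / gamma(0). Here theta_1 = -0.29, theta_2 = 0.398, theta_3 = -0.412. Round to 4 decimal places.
\rho(1) = -0.4032

For an MA(q) process with theta_0 = 1, the autocovariance is
  gamma(k) = sigma^2 * sum_{i=0..q-k} theta_i * theta_{i+k},
and rho(k) = gamma(k) / gamma(0). Sigma^2 cancels.
  numerator   = (1)*(-0.29) + (-0.29)*(0.398) + (0.398)*(-0.412) = -0.569396.
  denominator = (1)^2 + (-0.29)^2 + (0.398)^2 + (-0.412)^2 = 1.412248.
  rho(1) = -0.569396 / 1.412248 = -0.4032.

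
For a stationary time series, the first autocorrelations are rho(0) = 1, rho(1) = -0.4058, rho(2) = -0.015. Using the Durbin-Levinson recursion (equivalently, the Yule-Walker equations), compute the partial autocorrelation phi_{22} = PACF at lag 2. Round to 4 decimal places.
\phi_{22} = -0.2151

The PACF at lag k is phi_{kk}, the last component of the solution
to the Yule-Walker system G_k phi = r_k where
  (G_k)_{ij} = rho(|i - j|), (r_k)_i = rho(i), i,j = 1..k.
Equivalently, Durbin-Levinson gives phi_{kk} iteratively:
  phi_{11} = rho(1)
  phi_{kk} = [rho(k) - sum_{j=1..k-1} phi_{k-1,j} rho(k-j)]
            / [1 - sum_{j=1..k-1} phi_{k-1,j} rho(j)],
  phi_{k,j} = phi_{k-1,j} - phi_{kk} phi_{k-1,k-j},  j = 1..k-1.
Step k = 1:
  phi_11 = rho(1) = -0.4058.
Step k = 2:
  phi_22 = [rho(2) - phi_11 rho(1)] / [1 - phi_11 rho(1)] = [-0.015 - (-0.4058)(-0.4058)] / [1 - (-0.4058)(-0.4058)]
         = -0.17967364 / 0.83532636 = -0.2151.
Therefore phi_{22} = -0.2151.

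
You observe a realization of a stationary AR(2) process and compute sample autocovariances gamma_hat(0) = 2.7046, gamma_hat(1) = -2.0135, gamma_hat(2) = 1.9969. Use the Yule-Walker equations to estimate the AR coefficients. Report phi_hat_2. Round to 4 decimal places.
\hat\phi_{2} = 0.4130

The Yule-Walker equations for an AR(p) process read, in matrix form,
  Gamma_p phi = r_p,   with   (Gamma_p)_{ij} = gamma(|i - j|),
                       (r_p)_i = gamma(i),   i,j = 1..p.
Substitute the sample gammas (Toeplitz matrix and right-hand side of size 2):
  Gamma_p = [[2.7046, -2.0135], [-2.0135, 2.7046]]
  r_p     = [-2.0135, 1.9969]
Written out:
  2.7046 phi_1 - 2.0135 phi_2 = -2.0135
  -2.0135 phi_1 + 2.7046 phi_2 = 1.9969
Solve by Cramer's rule:
  det = gamma(0)^2 - gamma(1)^2 = (2.7046)^2 - (-2.0135)^2 = 7.31486116 - 4.05418225 = 3.26067891
  phi_hat_1 = [gamma(1) gamma(0) - gamma(1) gamma(2)] / det = [(-2.0135)(2.7046) - (-2.0135)(1.9969)] / 3.26067891 = -1.42495395 / 3.26067891 = -0.437
  phi_hat_2 = [gamma(0) gamma(2) - gamma(1)^2] / det = [(2.7046)(1.9969) - (-2.0135)^2] / 3.26067891 = 1.34663349 / 3.26067891 = 0.413
So phi_hat = [-0.4370, 0.4130].
Therefore phi_hat_2 = 0.4130.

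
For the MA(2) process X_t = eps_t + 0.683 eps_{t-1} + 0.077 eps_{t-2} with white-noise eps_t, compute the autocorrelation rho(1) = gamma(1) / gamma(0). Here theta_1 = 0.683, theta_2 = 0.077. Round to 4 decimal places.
\rho(1) = 0.4996

For an MA(q) process with theta_0 = 1, the autocovariance is
  gamma(k) = sigma^2 * sum_{i=0..q-k} theta_i * theta_{i+k},
and rho(k) = gamma(k) / gamma(0). Sigma^2 cancels.
  numerator   = (1)*(0.683) + (0.683)*(0.077) = 0.735591.
  denominator = (1)^2 + (0.683)^2 + (0.077)^2 = 1.472418.
  rho(1) = 0.735591 / 1.472418 = 0.4996.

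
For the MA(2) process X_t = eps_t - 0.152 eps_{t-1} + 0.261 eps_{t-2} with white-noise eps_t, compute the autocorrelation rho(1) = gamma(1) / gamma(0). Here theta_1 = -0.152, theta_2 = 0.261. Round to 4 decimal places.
\rho(1) = -0.1756

For an MA(q) process with theta_0 = 1, the autocovariance is
  gamma(k) = sigma^2 * sum_{i=0..q-k} theta_i * theta_{i+k},
and rho(k) = gamma(k) / gamma(0). Sigma^2 cancels.
  numerator   = (1)*(-0.152) + (-0.152)*(0.261) = -0.191672.
  denominator = (1)^2 + (-0.152)^2 + (0.261)^2 = 1.091225.
  rho(1) = -0.191672 / 1.091225 = -0.1756.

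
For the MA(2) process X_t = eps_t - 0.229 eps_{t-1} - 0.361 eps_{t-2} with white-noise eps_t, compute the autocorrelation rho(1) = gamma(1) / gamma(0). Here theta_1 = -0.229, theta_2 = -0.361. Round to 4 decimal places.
\rho(1) = -0.1237

For an MA(q) process with theta_0 = 1, the autocovariance is
  gamma(k) = sigma^2 * sum_{i=0..q-k} theta_i * theta_{i+k},
and rho(k) = gamma(k) / gamma(0). Sigma^2 cancels.
  numerator   = (1)*(-0.229) + (-0.229)*(-0.361) = -0.146331.
  denominator = (1)^2 + (-0.229)^2 + (-0.361)^2 = 1.182762.
  rho(1) = -0.146331 / 1.182762 = -0.1237.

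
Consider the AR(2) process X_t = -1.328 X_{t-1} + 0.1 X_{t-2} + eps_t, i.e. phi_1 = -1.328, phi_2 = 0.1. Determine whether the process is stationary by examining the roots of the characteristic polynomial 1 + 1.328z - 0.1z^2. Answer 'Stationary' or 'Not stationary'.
\text{Not stationary}

The AR(p) characteristic polynomial is P(z) = 1 + 1.328z - 0.1z^2.
Stationarity requires all roots to lie outside the unit circle, i.e. |z| > 1 for every root.
Set 1 + (1.328) z + (-0.1) z^2 = 0, i.e. a z^2 + b z + c = 0 with a = -0.1, b = 1.328, c = 1.
Discriminant D = b^2 - 4ac = (1.328)^2 - 4*(-0.1)*1 = 1.763584 - (-0.4) = 2.163584.
D >= 0, so the roots are real: z = (-b +/- sqrt(D)) / (2a) = (-1.328 +/- 1.470913) / (-0.2).
  z_1 = (-1.328 + 1.470913) / (-0.2) = -0.7146,   |z_1| = 0.7146.
  z_2 = (-1.328 - 1.470913) / (-0.2) = 13.9946,   |z_2| = 13.9946.
Moduli of all roots: 0.7146, 13.9946.
All moduli strictly greater than 1? No.
Verdict: Not stationary.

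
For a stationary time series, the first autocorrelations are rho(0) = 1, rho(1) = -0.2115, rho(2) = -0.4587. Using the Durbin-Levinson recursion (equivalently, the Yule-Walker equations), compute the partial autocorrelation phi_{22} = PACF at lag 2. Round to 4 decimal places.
\phi_{22} = -0.5270

The PACF at lag k is phi_{kk}, the last component of the solution
to the Yule-Walker system G_k phi = r_k where
  (G_k)_{ij} = rho(|i - j|), (r_k)_i = rho(i), i,j = 1..k.
Equivalently, Durbin-Levinson gives phi_{kk} iteratively:
  phi_{11} = rho(1)
  phi_{kk} = [rho(k) - sum_{j=1..k-1} phi_{k-1,j} rho(k-j)]
            / [1 - sum_{j=1..k-1} phi_{k-1,j} rho(j)],
  phi_{k,j} = phi_{k-1,j} - phi_{kk} phi_{k-1,k-j},  j = 1..k-1.
Step k = 1:
  phi_11 = rho(1) = -0.2115.
Step k = 2:
  phi_22 = [rho(2) - phi_11 rho(1)] / [1 - phi_11 rho(1)] = [-0.4587 - (-0.2115)(-0.2115)] / [1 - (-0.2115)(-0.2115)]
         = -0.50343225 / 0.95526775 = -0.527.
Therefore phi_{22} = -0.5270.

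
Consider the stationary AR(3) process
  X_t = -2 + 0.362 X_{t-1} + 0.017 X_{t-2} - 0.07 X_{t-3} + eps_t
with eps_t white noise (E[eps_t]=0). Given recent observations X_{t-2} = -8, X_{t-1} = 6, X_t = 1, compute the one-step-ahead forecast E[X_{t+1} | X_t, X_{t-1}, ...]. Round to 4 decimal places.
E[X_{t+1} \mid \mathcal F_t] = -0.9760

For an AR(p) model X_t = c + sum_i phi_i X_{t-i} + eps_t, the
one-step-ahead conditional mean is
  E[X_{t+1} | X_t, ...] = c + sum_i phi_i X_{t+1-i}.
Substitute known values:
  E[X_{t+1} | ...] = -2 + (0.362) * (1) + (0.017) * (6) + (-0.07) * (-8)
                   = -0.9760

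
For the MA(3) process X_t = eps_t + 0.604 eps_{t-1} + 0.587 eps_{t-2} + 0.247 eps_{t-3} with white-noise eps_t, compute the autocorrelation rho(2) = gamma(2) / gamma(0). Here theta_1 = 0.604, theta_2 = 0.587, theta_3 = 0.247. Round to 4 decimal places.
\rho(2) = 0.4158

For an MA(q) process with theta_0 = 1, the autocovariance is
  gamma(k) = sigma^2 * sum_{i=0..q-k} theta_i * theta_{i+k},
and rho(k) = gamma(k) / gamma(0). Sigma^2 cancels.
  numerator   = (1)*(0.587) + (0.604)*(0.247) = 0.736188.
  denominator = (1)^2 + (0.604)^2 + (0.587)^2 + (0.247)^2 = 1.770394.
  rho(2) = 0.736188 / 1.770394 = 0.4158.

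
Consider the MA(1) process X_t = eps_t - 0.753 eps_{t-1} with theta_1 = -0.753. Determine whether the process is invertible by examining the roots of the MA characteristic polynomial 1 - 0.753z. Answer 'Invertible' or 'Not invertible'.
\text{Invertible}

The MA(q) characteristic polynomial is P(z) = 1 - 0.753z.
Invertibility requires all roots to lie outside the unit circle, i.e. |z| > 1 for every root.
This is linear in z: 1 + (-0.753) z = 0  =>  z = -1/(-0.753) = 1.328021,  |z| = 1.328021.
Moduli of all roots: 1.3280.
All moduli strictly greater than 1? Yes.
Verdict: Invertible.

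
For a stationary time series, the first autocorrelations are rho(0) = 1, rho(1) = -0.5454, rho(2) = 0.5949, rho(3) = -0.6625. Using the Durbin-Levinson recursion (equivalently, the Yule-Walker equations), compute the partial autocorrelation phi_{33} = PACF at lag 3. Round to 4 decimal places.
\phi_{33} = -0.4240

The PACF at lag k is phi_{kk}, the last component of the solution
to the Yule-Walker system G_k phi = r_k where
  (G_k)_{ij} = rho(|i - j|), (r_k)_i = rho(i), i,j = 1..k.
Equivalently, Durbin-Levinson gives phi_{kk} iteratively:
  phi_{11} = rho(1)
  phi_{kk} = [rho(k) - sum_{j=1..k-1} phi_{k-1,j} rho(k-j)]
            / [1 - sum_{j=1..k-1} phi_{k-1,j} rho(j)],
  phi_{k,j} = phi_{k-1,j} - phi_{kk} phi_{k-1,k-j},  j = 1..k-1.
Step k = 1:
  phi_11 = rho(1) = -0.5454.
Step k = 2:
  phi_22 = [rho(2) - phi_11 rho(1)] / [1 - phi_11 rho(1)] = [0.5949 - (-0.5454)(-0.5454)] / [1 - (-0.5454)(-0.5454)]
         = 0.29743884 / 0.70253884 = 0.423377.
  Update: phi_21 = phi_11 - phi_22 phi_11 = -0.5454 - (0.423377)(-0.5454) = -0.31449.
Step k = 3:
  phi_33 = [rho(3) - phi_21 rho(2) - phi_22 rho(1)] / [1 - phi_21 rho(1) - phi_22 rho(2)]
    numerator   = -0.6625 - (-0.31449)(0.5949) - (0.423377)(-0.5454) = -0.24449996
    denominator = 1 - (-0.31449)(-0.5454) - (0.423377)(0.5949) = 0.57661005
  phi_33 = -0.24449996 / 0.57661005 = -0.424.
Therefore phi_{33} = -0.4240.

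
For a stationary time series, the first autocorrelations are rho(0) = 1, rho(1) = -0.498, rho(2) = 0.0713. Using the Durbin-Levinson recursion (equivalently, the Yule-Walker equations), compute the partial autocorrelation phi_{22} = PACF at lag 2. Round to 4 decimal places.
\phi_{22} = -0.2350

The PACF at lag k is phi_{kk}, the last component of the solution
to the Yule-Walker system G_k phi = r_k where
  (G_k)_{ij} = rho(|i - j|), (r_k)_i = rho(i), i,j = 1..k.
Equivalently, Durbin-Levinson gives phi_{kk} iteratively:
  phi_{11} = rho(1)
  phi_{kk} = [rho(k) - sum_{j=1..k-1} phi_{k-1,j} rho(k-j)]
            / [1 - sum_{j=1..k-1} phi_{k-1,j} rho(j)],
  phi_{k,j} = phi_{k-1,j} - phi_{kk} phi_{k-1,k-j},  j = 1..k-1.
Step k = 1:
  phi_11 = rho(1) = -0.498.
Step k = 2:
  phi_22 = [rho(2) - phi_11 rho(1)] / [1 - phi_11 rho(1)] = [0.0713 - (-0.498)(-0.498)] / [1 - (-0.498)(-0.498)]
         = -0.176704 / 0.751996 = -0.235.
Therefore phi_{22} = -0.2350.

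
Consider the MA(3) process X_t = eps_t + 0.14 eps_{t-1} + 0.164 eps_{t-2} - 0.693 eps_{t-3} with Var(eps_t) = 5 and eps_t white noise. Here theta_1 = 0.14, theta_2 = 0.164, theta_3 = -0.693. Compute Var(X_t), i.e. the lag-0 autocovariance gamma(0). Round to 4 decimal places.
\gamma(0) = 7.6337

For an MA(q) process X_t = eps_t + sum_i theta_i eps_{t-i} with
Var(eps_t) = sigma^2, the variance is
  gamma(0) = sigma^2 * (1 + sum_i theta_i^2).
  sum_i theta_i^2 = (0.14)^2 + (0.164)^2 + (-0.693)^2 = 0.0196 + 0.026896 + 0.480249 = 0.526745.
  gamma(0) = 5 * (1 + 0.526745) = 5 * 1.526745 = 7.633725, which rounds to 7.6337.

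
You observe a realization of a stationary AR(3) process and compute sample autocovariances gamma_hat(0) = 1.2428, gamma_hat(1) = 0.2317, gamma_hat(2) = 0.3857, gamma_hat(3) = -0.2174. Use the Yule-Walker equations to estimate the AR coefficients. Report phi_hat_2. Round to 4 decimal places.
\hat\phi_{2} = 0.3260

The Yule-Walker equations for an AR(p) process read, in matrix form,
  Gamma_p phi = r_p,   with   (Gamma_p)_{ij} = gamma(|i - j|),
                       (r_p)_i = gamma(i),   i,j = 1..p.
Substitute the sample gammas (Toeplitz matrix and right-hand side of size 3):
  Gamma_p = [[1.2428, 0.2317, 0.3857], [0.2317, 1.2428, 0.2317], [0.3857, 0.2317, 1.2428]]
  r_p     = [0.2317, 0.3857, -0.2174]
Written out (R1..R3):
  (R1) 1.2428 phi_1 + 0.2317 phi_2 + 0.3857 phi_3 = 0.2317
  (R2) 0.2317 phi_1 + 1.2428 phi_2 + 0.2317 phi_3 = 0.3857
  (R3) 0.3857 phi_1 + 0.2317 phi_2 + 1.2428 phi_3 = -0.2174
Gaussian elimination:
  R2 <- R2 - (0.2317/1.2428) R1 = R2 - (0.186434) R1:  1.199603 phi_2 + 0.159792 phi_3 = 0.342503
  R3 <- R3 - (0.3857/1.2428) R1 = R3 - (0.310348) R1:  0.159792 phi_2 + 1.123099 phi_3 = -0.289308
  R3 <- R3 - (0.159792/1.199603) R2 = R3 - (0.133204) R2:  1.101814 phi_3 = -0.33493
Back-substitution:
  phi_hat_3 = -0.33493 / 1.101814 = -0.303981
  phi_hat_2 = (0.342503 - (0.159792)(-0.303981)) / 1.199603 = 0.326005
  phi_hat_1 = (0.2317 - (0.2317)(0.326005) - (0.3857)(-0.303981)) / 1.2428 = 0.219995
So phi_hat = [0.2200, 0.3260, -0.3040].
Therefore phi_hat_2 = 0.3260.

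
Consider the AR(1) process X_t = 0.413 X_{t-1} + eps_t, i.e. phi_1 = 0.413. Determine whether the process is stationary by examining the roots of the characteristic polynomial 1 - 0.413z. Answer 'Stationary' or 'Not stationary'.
\text{Stationary}

The AR(p) characteristic polynomial is P(z) = 1 - 0.413z.
Stationarity requires all roots to lie outside the unit circle, i.e. |z| > 1 for every root.
This is linear in z: 1 + (-0.413) z = 0  =>  z = -1/(-0.413) = 2.421308,  |z| = 2.421308.
Moduli of all roots: 2.4213.
All moduli strictly greater than 1? Yes.
Verdict: Stationary.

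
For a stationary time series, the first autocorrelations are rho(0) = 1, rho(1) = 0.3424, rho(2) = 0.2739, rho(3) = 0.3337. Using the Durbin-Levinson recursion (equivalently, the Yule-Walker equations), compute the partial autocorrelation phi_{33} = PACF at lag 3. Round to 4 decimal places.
\phi_{33} = 0.2290

The PACF at lag k is phi_{kk}, the last component of the solution
to the Yule-Walker system G_k phi = r_k where
  (G_k)_{ij} = rho(|i - j|), (r_k)_i = rho(i), i,j = 1..k.
Equivalently, Durbin-Levinson gives phi_{kk} iteratively:
  phi_{11} = rho(1)
  phi_{kk} = [rho(k) - sum_{j=1..k-1} phi_{k-1,j} rho(k-j)]
            / [1 - sum_{j=1..k-1} phi_{k-1,j} rho(j)],
  phi_{k,j} = phi_{k-1,j} - phi_{kk} phi_{k-1,k-j},  j = 1..k-1.
Step k = 1:
  phi_11 = rho(1) = 0.3424.
Step k = 2:
  phi_22 = [rho(2) - phi_11 rho(1)] / [1 - phi_11 rho(1)] = [0.2739 - (0.3424)(0.3424)] / [1 - (0.3424)(0.3424)]
         = 0.15666224 / 0.88276224 = 0.177468.
  Update: phi_21 = phi_11 - phi_22 phi_11 = 0.3424 - (0.177468)(0.3424) = 0.281635.
Step k = 3:
  phi_33 = [rho(3) - phi_21 rho(2) - phi_22 rho(1)] / [1 - phi_21 rho(1) - phi_22 rho(2)]
    numerator   = 0.3337 - (0.281635)(0.2739) - (0.177468)(0.3424) = 0.19579509
    denominator = 1 - (0.281635)(0.3424) - (0.177468)(0.2739) = 0.85495967
  phi_33 = 0.19579509 / 0.85495967 = 0.229.
Therefore phi_{33} = 0.2290.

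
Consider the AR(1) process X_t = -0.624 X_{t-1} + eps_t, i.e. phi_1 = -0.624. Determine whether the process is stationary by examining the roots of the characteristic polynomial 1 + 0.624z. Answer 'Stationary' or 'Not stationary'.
\text{Stationary}

The AR(p) characteristic polynomial is P(z) = 1 + 0.624z.
Stationarity requires all roots to lie outside the unit circle, i.e. |z| > 1 for every root.
This is linear in z: 1 + (0.624) z = 0  =>  z = -1/(0.624) = -1.602564,  |z| = 1.602564.
Moduli of all roots: 1.6026.
All moduli strictly greater than 1? Yes.
Verdict: Stationary.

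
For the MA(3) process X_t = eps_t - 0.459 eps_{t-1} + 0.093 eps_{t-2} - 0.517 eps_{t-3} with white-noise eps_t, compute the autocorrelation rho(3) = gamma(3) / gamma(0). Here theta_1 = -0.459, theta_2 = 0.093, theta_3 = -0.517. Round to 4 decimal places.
\rho(3) = -0.3478

For an MA(q) process with theta_0 = 1, the autocovariance is
  gamma(k) = sigma^2 * sum_{i=0..q-k} theta_i * theta_{i+k},
and rho(k) = gamma(k) / gamma(0). Sigma^2 cancels.
  numerator   = (1)*(-0.517) = -0.517.
  denominator = (1)^2 + (-0.459)^2 + (0.093)^2 + (-0.517)^2 = 1.486619.
  rho(3) = -0.517 / 1.486619 = -0.3478.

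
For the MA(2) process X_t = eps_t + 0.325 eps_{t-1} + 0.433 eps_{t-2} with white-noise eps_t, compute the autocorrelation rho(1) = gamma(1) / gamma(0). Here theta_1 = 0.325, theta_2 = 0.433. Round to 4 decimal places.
\rho(1) = 0.3602

For an MA(q) process with theta_0 = 1, the autocovariance is
  gamma(k) = sigma^2 * sum_{i=0..q-k} theta_i * theta_{i+k},
and rho(k) = gamma(k) / gamma(0). Sigma^2 cancels.
  numerator   = (1)*(0.325) + (0.325)*(0.433) = 0.465725.
  denominator = (1)^2 + (0.325)^2 + (0.433)^2 = 1.293114.
  rho(1) = 0.465725 / 1.293114 = 0.3602.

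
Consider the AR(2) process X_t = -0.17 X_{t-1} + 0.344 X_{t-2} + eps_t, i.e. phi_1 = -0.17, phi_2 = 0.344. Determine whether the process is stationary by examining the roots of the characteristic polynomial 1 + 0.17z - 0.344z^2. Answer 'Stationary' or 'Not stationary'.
\text{Stationary}

The AR(p) characteristic polynomial is P(z) = 1 + 0.17z - 0.344z^2.
Stationarity requires all roots to lie outside the unit circle, i.e. |z| > 1 for every root.
Set 1 + (0.17) z + (-0.344) z^2 = 0, i.e. a z^2 + b z + c = 0 with a = -0.344, b = 0.17, c = 1.
Discriminant D = b^2 - 4ac = (0.17)^2 - 4*(-0.344)*1 = 0.0289 - (-1.376) = 1.4049.
D >= 0, so the roots are real: z = (-b +/- sqrt(D)) / (2a) = (-0.17 +/- 1.185285) / (-0.688).
  z_1 = (-0.17 + 1.185285) / (-0.688) = -1.4757,   |z_1| = 1.4757.
  z_2 = (-0.17 - 1.185285) / (-0.688) = 1.9699,   |z_2| = 1.9699.
Moduli of all roots: 1.4757, 1.9699.
All moduli strictly greater than 1? Yes.
Verdict: Stationary.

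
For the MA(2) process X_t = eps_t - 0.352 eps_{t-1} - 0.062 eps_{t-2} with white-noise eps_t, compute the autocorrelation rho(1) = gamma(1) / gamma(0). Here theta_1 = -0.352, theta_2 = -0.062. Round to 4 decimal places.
\rho(1) = -0.2928

For an MA(q) process with theta_0 = 1, the autocovariance is
  gamma(k) = sigma^2 * sum_{i=0..q-k} theta_i * theta_{i+k},
and rho(k) = gamma(k) / gamma(0). Sigma^2 cancels.
  numerator   = (1)*(-0.352) + (-0.352)*(-0.062) = -0.330176.
  denominator = (1)^2 + (-0.352)^2 + (-0.062)^2 = 1.127748.
  rho(1) = -0.330176 / 1.127748 = -0.2928.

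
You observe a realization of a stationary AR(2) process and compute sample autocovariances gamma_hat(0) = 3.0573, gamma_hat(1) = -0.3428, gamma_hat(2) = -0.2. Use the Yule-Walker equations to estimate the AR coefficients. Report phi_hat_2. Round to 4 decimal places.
\hat\phi_{2} = -0.0790

The Yule-Walker equations for an AR(p) process read, in matrix form,
  Gamma_p phi = r_p,   with   (Gamma_p)_{ij} = gamma(|i - j|),
                       (r_p)_i = gamma(i),   i,j = 1..p.
Substitute the sample gammas (Toeplitz matrix and right-hand side of size 2):
  Gamma_p = [[3.0573, -0.3428], [-0.3428, 3.0573]]
  r_p     = [-0.3428, -0.2]
Written out:
  3.0573 phi_1 - 0.3428 phi_2 = -0.3428
  -0.3428 phi_1 + 3.0573 phi_2 = -0.2
Solve by Cramer's rule:
  det = gamma(0)^2 - gamma(1)^2 = (3.0573)^2 - (-0.3428)^2 = 9.34708329 - 0.11751184 = 9.22957145
  phi_hat_1 = [gamma(1) gamma(0) - gamma(1) gamma(2)] / det = [(-0.3428)(3.0573) - (-0.3428)(-0.2)] / 9.22957145 = -1.11660244 / 9.22957145 = -0.121
  phi_hat_2 = [gamma(0) gamma(2) - gamma(1)^2] / det = [(3.0573)(-0.2) - (-0.3428)^2] / 9.22957145 = -0.72897184 / 9.22957145 = -0.079
So phi_hat = [-0.1210, -0.0790].
Therefore phi_hat_2 = -0.0790.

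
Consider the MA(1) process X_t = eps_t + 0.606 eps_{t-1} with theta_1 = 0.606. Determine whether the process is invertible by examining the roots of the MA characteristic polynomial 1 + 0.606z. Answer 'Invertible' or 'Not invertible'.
\text{Invertible}

The MA(q) characteristic polynomial is P(z) = 1 + 0.606z.
Invertibility requires all roots to lie outside the unit circle, i.e. |z| > 1 for every root.
This is linear in z: 1 + (0.606) z = 0  =>  z = -1/(0.606) = -1.650165,  |z| = 1.650165.
Moduli of all roots: 1.6502.
All moduli strictly greater than 1? Yes.
Verdict: Invertible.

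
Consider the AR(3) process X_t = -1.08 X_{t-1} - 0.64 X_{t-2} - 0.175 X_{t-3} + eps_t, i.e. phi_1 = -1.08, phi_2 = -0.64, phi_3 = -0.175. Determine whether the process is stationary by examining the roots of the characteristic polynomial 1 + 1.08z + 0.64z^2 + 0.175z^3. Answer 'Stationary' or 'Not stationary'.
\text{Stationary}

The AR(p) characteristic polynomial is P(z) = 1 + 1.08z + 0.64z^2 + 0.175z^3.
Stationarity requires all roots to lie outside the unit circle, i.e. |z| > 1 for every root.
Degree 3: look for a simple real root z0 first, then factor out (1 - z/z0) and solve the remaining quadratic.
Testing z0 = -2: P(-2) = 1 + (1.08)(-2) + (0.64)(-2)^2 + (0.175)(-2)^3
  = 1 + (-2.16) + (2.56) + (-1.4) = 0.  So z_0 = -2 is a root, |z_0| = 2.
Divide out the factor (1 + 0.5 z) = (1 - z/z0) (since 1/z0 = -0.5):
  P(z) = (1 + 0.5 z)(1 + (0.58) z + (0.35) z^2)
  [check: z-coef 0.58 - (-0.5) = 1.08; z^2-coef 0.35 - (-0.5)(0.58) = 0.64; z^3-coef -(-0.5)(0.35) = 0.175.]
Remaining roots from the quadratic factor 1 + (0.58) z + (0.35) z^2:
  Set 1 + (0.58) z + (0.35) z^2 = 0, i.e. a z^2 + b z + c = 0 with a = 0.35, b = 0.58, c = 1.
  Discriminant D = b^2 - 4ac = (0.58)^2 - 4*(0.35)*1 = 0.3364 - (1.4) = -1.0636.
  D < 0, so the roots are the complex-conjugate pair z = (-b +/- i sqrt(-D)) / (2a) = -0.8286 +/- 1.4733i.
  For a conjugate pair |z|^2 = z * conj(z) = (product of roots) = c/a = 1/(0.35) = 2.857143, so |z| = sqrt(2.857143) = 1.6903 for both roots.
Moduli of all roots: 2.0000, 1.6903, 1.6903.
All moduli strictly greater than 1? Yes.
Verdict: Stationary.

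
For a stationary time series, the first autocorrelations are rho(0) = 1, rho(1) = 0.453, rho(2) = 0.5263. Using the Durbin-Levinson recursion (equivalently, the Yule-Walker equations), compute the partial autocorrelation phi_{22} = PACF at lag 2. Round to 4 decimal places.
\phi_{22} = 0.4040

The PACF at lag k is phi_{kk}, the last component of the solution
to the Yule-Walker system G_k phi = r_k where
  (G_k)_{ij} = rho(|i - j|), (r_k)_i = rho(i), i,j = 1..k.
Equivalently, Durbin-Levinson gives phi_{kk} iteratively:
  phi_{11} = rho(1)
  phi_{kk} = [rho(k) - sum_{j=1..k-1} phi_{k-1,j} rho(k-j)]
            / [1 - sum_{j=1..k-1} phi_{k-1,j} rho(j)],
  phi_{k,j} = phi_{k-1,j} - phi_{kk} phi_{k-1,k-j},  j = 1..k-1.
Step k = 1:
  phi_11 = rho(1) = 0.453.
Step k = 2:
  phi_22 = [rho(2) - phi_11 rho(1)] / [1 - phi_11 rho(1)] = [0.5263 - (0.453)(0.453)] / [1 - (0.453)(0.453)]
         = 0.321091 / 0.794791 = 0.404.
Therefore phi_{22} = 0.4040.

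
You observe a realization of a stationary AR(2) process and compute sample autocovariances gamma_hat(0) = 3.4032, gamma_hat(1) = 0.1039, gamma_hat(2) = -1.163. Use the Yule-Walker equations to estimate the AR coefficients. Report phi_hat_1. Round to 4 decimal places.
\hat\phi_{1} = 0.0410

The Yule-Walker equations for an AR(p) process read, in matrix form,
  Gamma_p phi = r_p,   with   (Gamma_p)_{ij} = gamma(|i - j|),
                       (r_p)_i = gamma(i),   i,j = 1..p.
Substitute the sample gammas (Toeplitz matrix and right-hand side of size 2):
  Gamma_p = [[3.4032, 0.1039], [0.1039, 3.4032]]
  r_p     = [0.1039, -1.163]
Written out:
  3.4032 phi_1 + 0.1039 phi_2 = 0.1039
  0.1039 phi_1 + 3.4032 phi_2 = -1.163
Solve by Cramer's rule:
  det = gamma(0)^2 - gamma(1)^2 = (3.4032)^2 - (0.1039)^2 = 11.58177024 - 0.01079521 = 11.57097503
  phi_hat_1 = [gamma(1) gamma(0) - gamma(1) gamma(2)] / det = [(0.1039)(3.4032) - (0.1039)(-1.163)] / 11.57097503 = 0.47442818 / 11.57097503 = 0.041
  phi_hat_2 = [gamma(0) gamma(2) - gamma(1)^2] / det = [(3.4032)(-1.163) - (0.1039)^2] / 11.57097503 = -3.96871681 / 11.57097503 = -0.343
So phi_hat = [0.0410, -0.3430].
Therefore phi_hat_1 = 0.0410.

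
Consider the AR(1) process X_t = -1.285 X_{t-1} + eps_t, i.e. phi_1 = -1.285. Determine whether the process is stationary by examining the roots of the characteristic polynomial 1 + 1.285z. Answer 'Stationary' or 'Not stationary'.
\text{Not stationary}

The AR(p) characteristic polynomial is P(z) = 1 + 1.285z.
Stationarity requires all roots to lie outside the unit circle, i.e. |z| > 1 for every root.
This is linear in z: 1 + (1.285) z = 0  =>  z = -1/(1.285) = -0.77821,  |z| = 0.77821.
Moduli of all roots: 0.7782.
All moduli strictly greater than 1? No.
Verdict: Not stationary.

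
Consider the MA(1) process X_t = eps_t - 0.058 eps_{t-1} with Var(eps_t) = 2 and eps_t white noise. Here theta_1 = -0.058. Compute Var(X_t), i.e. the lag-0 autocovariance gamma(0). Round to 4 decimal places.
\gamma(0) = 2.0067

For an MA(q) process X_t = eps_t + sum_i theta_i eps_{t-i} with
Var(eps_t) = sigma^2, the variance is
  gamma(0) = sigma^2 * (1 + sum_i theta_i^2).
  sum_i theta_i^2 = (-0.058)^2 = 0.003364.
  gamma(0) = 2 * (1 + 0.003364) = 2 * 1.003364 = 2.006728, which rounds to 2.0067.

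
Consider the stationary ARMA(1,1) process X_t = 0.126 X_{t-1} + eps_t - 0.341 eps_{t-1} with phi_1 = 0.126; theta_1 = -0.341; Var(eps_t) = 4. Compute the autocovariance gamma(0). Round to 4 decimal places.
\gamma(0) = 4.1879

Multiply the model equation by X_{t-k} and take expectations. With theta_0 = psi_0 = 1 and psi_j the MA(infinity) weights, this gives
  gamma(k) - sum_i phi_i gamma(k-i) = c_k,
  c_k = sigma^2 * sum_{j=k..q} theta_j psi_{j-k}   (c_k = 0 for k > q),
using gamma(-m) = gamma(m).
psi-weights needed (psi_j = theta_j + sum_i phi_i psi_{j-i}):
  psi_1 = theta_1 + phi_1 = -0.341 + (0.126) = -0.215
Right-hand sides:
  c_0 = sigma^2 (1 + theta_1 psi_1) = 4 * (1 + (-0.341)(-0.215)) = 4 * 1.073315 = 4.29326
  c_1 = sigma^2 theta_1 = 4 * (-0.341) = -1.364
  c_2 = 0
Equations for k = 0 and k = 1 (AR order 1):
  gamma(0) = phi_1 gamma(1) + c_0
  gamma(1) = phi_1 gamma(0) + c_1
Substituting the second into the first: gamma(0) (1 - phi_1^2) = c_0 + phi_1 c_1, so
  gamma(0) = (c_0 + phi_1 c_1) / (1 - phi_1^2) = (4.29326 + (0.126)(-1.364)) / (1 - (0.126)^2) = 4.121396 / 0.984124 = 4.187883.
Therefore gamma(0) = 4.1879 (to 4 decimal places).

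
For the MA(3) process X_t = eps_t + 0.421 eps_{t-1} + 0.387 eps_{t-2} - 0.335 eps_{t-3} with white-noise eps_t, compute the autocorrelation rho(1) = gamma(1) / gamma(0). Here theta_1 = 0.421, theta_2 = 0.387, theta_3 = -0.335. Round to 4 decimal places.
\rho(1) = 0.3156

For an MA(q) process with theta_0 = 1, the autocovariance is
  gamma(k) = sigma^2 * sum_{i=0..q-k} theta_i * theta_{i+k},
and rho(k) = gamma(k) / gamma(0). Sigma^2 cancels.
  numerator   = (1)*(0.421) + (0.421)*(0.387) + (0.387)*(-0.335) = 0.454282.
  denominator = (1)^2 + (0.421)^2 + (0.387)^2 + (-0.335)^2 = 1.439235.
  rho(1) = 0.454282 / 1.439235 = 0.3156.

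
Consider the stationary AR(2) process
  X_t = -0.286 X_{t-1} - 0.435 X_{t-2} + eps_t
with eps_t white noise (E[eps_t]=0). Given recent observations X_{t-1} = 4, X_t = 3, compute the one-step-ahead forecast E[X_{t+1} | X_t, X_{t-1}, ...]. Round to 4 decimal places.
E[X_{t+1} \mid \mathcal F_t] = -2.5980

For an AR(p) model X_t = c + sum_i phi_i X_{t-i} + eps_t, the
one-step-ahead conditional mean is
  E[X_{t+1} | X_t, ...] = c + sum_i phi_i X_{t+1-i}.
Substitute known values:
  E[X_{t+1} | ...] = (-0.286) * (3) + (-0.435) * (4)
                   = -2.5980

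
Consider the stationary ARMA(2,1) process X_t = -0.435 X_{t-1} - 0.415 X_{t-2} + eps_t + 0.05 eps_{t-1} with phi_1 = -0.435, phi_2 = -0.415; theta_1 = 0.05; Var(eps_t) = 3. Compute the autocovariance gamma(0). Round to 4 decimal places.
\gamma(0) = 3.8894

Multiply the model equation by X_{t-k} and take expectations. With theta_0 = psi_0 = 1 and psi_j the MA(infinity) weights, this gives
  gamma(k) - sum_i phi_i gamma(k-i) = c_k,
  c_k = sigma^2 * sum_{j=k..q} theta_j psi_{j-k}   (c_k = 0 for k > q),
using gamma(-m) = gamma(m).
psi-weights needed (psi_j = theta_j + sum_i phi_i psi_{j-i}):
  psi_1 = theta_1 + phi_1 = 0.05 + (-0.435) = -0.385
Right-hand sides:
  c_0 = sigma^2 (1 + theta_1 psi_1) = 3 * (1 + (0.05)(-0.385)) = 3 * 0.98075 = 2.94225
  c_1 = sigma^2 theta_1 = 3 * (0.05) = 0.15
  c_2 = 0
Equations for k = 0, 1, 2 (AR order 2, c_2 = 0):
  (E0) gamma(0) = phi_1 gamma(1) + phi_2 gamma(2) + c_0
  (E1) gamma(1) = phi_1 gamma(0) + phi_2 gamma(1) + c_1
  (E2) gamma(2) = phi_1 gamma(1) + phi_2 gamma(0)
From (E1): gamma(1) = A gamma(0) + B with
  A = phi_1 / (1 - phi_2) = -0.435 / 1.415 = -0.30742,   B = c_1 / (1 - phi_2) = 0.15 / 1.415 = 0.106007.
Insert (E2) into (E0): gamma(0) (1 - phi_2^2) = phi_1 (1 + phi_2) gamma(1) + c_0.
  phi_1 (1 + phi_2) = (-0.435)(0.585) = -0.254475,   1 - phi_2^2 = 0.827775.
Replace gamma(1) by A gamma(0) + B and collect gamma(0):
  gamma(0) [0.827775 - (-0.254475)(-0.30742)] = (-0.254475)(0.106007) + 2.94225
  gamma(0) * 0.749544 = 2.915274
  gamma(0) = 2.915274 / 0.749544 = 3.889396.
Therefore gamma(0) = 3.8894 (to 4 decimal places).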